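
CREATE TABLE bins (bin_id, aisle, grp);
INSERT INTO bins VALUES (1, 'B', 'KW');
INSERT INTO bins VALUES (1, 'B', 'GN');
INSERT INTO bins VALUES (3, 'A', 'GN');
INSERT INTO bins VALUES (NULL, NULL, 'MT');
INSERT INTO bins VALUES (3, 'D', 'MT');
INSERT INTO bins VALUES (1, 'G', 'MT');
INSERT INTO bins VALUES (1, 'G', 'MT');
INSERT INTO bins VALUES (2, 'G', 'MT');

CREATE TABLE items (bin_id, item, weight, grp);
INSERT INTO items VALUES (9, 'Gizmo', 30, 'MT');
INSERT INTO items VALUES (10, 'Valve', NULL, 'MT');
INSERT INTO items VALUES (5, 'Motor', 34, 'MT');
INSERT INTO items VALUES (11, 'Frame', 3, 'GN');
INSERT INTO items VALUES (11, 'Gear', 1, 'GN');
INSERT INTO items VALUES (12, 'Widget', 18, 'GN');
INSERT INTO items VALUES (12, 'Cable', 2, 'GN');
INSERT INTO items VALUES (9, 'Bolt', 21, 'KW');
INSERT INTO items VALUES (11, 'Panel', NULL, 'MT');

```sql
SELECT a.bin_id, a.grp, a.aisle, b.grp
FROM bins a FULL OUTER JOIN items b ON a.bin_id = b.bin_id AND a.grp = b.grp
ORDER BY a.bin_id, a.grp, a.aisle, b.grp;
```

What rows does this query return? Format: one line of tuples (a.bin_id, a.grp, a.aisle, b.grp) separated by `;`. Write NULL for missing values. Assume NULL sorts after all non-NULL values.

FULL OUTER JOIN keeps every row from both sides; unmatched rows get NULL for the other side's columns.
Matching on a.bin_id = b.bin_id AND a.grp = b.grp. A NULL in a compared column never satisfies the condition.
- a row (bin_id=1, grp=KW): no match → kept, b columns NULL.
- a row (bin_id=1, grp=GN): no match → kept, b columns NULL.
- a row (bin_id=3, grp=GN): no match → kept, b columns NULL.
- a row (bin_id=NULL, grp=MT): no match → kept, b columns NULL.
- a row (bin_id=3, grp=MT): no match → kept, b columns NULL.
- a row (bin_id=1, grp=MT): no match → kept, b columns NULL.
- a row (bin_id=1, grp=MT): no match → kept, b columns NULL.
- a row (bin_id=2, grp=MT): no match → kept, b columns NULL.
- 9 row(s) from b found no a partner → padded with NULL.

(1, GN, B, NULL); (1, KW, B, NULL); (1, MT, G, NULL); (1, MT, G, NULL); (2, MT, G, NULL); (3, GN, A, NULL); (3, MT, D, NULL); (NULL, MT, NULL, NULL); (NULL, NULL, NULL, GN); (NULL, NULL, NULL, GN); (NULL, NULL, NULL, GN); (NULL, NULL, NULL, GN); (NULL, NULL, NULL, KW); (NULL, NULL, NULL, MT); (NULL, NULL, NULL, MT); (NULL, NULL, NULL, MT); (NULL, NULL, NULL, MT)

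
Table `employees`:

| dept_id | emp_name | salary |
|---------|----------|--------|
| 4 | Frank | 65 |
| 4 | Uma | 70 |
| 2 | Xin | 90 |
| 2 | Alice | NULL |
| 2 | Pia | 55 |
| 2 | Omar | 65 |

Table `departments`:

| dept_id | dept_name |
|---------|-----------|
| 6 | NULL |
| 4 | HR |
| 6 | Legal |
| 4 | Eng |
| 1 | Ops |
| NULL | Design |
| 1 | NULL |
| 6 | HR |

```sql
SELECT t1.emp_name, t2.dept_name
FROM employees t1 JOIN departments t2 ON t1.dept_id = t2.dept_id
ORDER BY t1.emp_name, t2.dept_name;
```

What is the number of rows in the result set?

INNER JOIN keeps only pairs where the ON condition holds.
Matching on t1.dept_id = t2.dept_id. A NULL in a compared column never satisfies the condition.
- t1 (dept_id=4) pairs with 2 row(s) of t2.
- t1 (dept_id=4) pairs with 2 row(s) of t2.
- t1 (dept_id=2) has no partner → excluded.
- t1 (dept_id=2) has no partner → excluded.
- t1 (dept_id=2) has no partner → excluded.
- t1 (dept_id=2) has no partner → excluded.
Total: 4 rows.

4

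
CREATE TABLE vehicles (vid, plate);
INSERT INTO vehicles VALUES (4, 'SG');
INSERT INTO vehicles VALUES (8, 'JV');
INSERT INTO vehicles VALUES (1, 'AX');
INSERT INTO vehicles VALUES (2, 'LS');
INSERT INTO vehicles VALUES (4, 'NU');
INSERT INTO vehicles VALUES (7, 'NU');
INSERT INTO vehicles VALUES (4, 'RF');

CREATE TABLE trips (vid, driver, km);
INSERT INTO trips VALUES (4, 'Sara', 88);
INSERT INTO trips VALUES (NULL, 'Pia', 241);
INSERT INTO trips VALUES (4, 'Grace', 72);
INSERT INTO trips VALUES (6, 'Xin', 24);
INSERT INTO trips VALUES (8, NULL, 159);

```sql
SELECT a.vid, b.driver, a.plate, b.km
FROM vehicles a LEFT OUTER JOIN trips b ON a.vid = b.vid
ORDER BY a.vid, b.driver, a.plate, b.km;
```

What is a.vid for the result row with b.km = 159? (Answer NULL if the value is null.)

8

LEFT JOIN keeps every row from `vehicles`; unmatched rows get NULL for `trips`'s columns.
Matching on a.vid = b.vid. A NULL in a compared column never satisfies the condition.
Matched pairs: 7; unmatched a rows kept: 3.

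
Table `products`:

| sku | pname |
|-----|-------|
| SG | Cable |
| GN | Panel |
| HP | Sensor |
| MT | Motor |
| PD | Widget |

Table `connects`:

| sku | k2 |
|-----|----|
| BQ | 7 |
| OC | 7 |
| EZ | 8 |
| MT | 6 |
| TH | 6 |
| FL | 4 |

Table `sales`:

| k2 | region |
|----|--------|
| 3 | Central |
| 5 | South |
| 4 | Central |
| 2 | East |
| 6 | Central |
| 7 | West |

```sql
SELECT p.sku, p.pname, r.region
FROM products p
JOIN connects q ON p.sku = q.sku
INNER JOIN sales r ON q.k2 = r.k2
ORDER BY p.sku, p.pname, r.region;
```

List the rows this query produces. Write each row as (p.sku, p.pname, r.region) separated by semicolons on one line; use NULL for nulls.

Evaluate left to right. First `products p INNER JOIN connects q` on sku: 1 row(s).
Then INNER JOIN `sales r` on k2: keep only rows whose q.k2 appears in r.

(MT, Motor, Central)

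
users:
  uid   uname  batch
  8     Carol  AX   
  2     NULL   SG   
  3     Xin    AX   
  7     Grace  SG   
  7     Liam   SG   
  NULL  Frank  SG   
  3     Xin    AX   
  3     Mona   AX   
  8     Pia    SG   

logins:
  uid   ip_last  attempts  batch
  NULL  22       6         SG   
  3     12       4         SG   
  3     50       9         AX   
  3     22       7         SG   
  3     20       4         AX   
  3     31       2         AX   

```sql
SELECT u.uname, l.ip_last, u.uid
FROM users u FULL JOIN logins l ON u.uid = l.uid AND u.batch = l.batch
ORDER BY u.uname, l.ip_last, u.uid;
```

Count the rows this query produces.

18

FULL OUTER JOIN keeps every row from both sides; unmatched rows get NULL for the other side's columns.
Matching on u.uid = l.uid AND u.batch = l.batch. A NULL in a compared column never satisfies the condition.
Matched pairs: 9; unmatched u rows kept: 6; unmatched l rows kept: 3.
Total: 9 matched + 9 padded = 18 rows.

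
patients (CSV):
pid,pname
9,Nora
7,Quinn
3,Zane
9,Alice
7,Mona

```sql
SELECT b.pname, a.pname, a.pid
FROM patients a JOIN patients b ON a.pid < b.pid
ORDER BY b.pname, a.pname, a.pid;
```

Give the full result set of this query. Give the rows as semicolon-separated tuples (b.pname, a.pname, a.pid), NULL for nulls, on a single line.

(Alice, Mona, 7); (Alice, Quinn, 7); (Alice, Zane, 3); (Mona, Zane, 3); (Nora, Mona, 7); (Nora, Quinn, 7); (Nora, Zane, 3); (Quinn, Zane, 3)

INNER JOIN keeps only pairs where the ON condition holds.
Matching on a.pid < b.pid.
Matched pairs: 8.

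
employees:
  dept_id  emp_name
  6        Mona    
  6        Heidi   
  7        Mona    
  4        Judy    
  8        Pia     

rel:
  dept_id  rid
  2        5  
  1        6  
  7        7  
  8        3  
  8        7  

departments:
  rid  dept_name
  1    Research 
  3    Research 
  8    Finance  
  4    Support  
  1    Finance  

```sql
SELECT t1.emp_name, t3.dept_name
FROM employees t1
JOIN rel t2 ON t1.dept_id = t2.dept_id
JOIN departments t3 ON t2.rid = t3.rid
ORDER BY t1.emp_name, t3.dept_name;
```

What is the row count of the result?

Evaluate left to right. First `employees t1 INNER JOIN rel t2` on dept_id: 3 row(s).
Then INNER JOIN `departments t3` on rid: keep only rows whose t2.rid appears in t3.
Result: 1 row(s).

1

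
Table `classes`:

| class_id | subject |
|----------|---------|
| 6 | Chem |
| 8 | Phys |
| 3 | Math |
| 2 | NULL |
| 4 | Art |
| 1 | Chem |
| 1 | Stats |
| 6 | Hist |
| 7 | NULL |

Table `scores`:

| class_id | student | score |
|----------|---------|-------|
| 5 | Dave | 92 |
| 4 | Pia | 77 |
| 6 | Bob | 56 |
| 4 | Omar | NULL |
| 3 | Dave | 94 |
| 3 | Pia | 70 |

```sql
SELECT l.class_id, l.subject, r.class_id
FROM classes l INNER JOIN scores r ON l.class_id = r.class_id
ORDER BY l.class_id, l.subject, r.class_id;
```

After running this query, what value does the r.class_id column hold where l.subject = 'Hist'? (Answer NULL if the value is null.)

6

INNER JOIN keeps only pairs where the ON condition holds.
Matching on l.class_id = r.class_id.
Matched pairs: 6.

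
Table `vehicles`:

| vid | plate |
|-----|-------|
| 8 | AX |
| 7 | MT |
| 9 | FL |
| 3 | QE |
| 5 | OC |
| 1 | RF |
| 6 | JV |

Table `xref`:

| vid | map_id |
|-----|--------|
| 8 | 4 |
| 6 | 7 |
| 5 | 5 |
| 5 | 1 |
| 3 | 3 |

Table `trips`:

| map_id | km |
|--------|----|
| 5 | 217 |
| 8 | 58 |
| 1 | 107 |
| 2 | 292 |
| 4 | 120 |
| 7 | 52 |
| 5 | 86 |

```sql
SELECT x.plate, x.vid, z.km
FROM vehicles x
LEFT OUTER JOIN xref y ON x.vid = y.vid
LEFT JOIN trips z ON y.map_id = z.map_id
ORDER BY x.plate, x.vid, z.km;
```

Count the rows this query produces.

9

Evaluate left to right. First `vehicles x LEFT JOIN xref y` on vid: 8 row(s).
Then LEFT JOIN `trips z` on map_id: each of those 8 rows is kept; rows whose y.map_id has no match in z get NULL for z's columns.
Result: 9 row(s).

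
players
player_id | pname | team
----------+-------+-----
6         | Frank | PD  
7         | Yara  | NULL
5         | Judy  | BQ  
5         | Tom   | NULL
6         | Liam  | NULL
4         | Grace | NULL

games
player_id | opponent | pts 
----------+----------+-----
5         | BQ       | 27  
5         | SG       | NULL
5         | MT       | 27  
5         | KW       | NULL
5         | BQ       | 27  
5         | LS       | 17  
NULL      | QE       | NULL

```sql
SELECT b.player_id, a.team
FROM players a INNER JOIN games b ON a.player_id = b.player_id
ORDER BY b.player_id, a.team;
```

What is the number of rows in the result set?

12

INNER JOIN keeps only pairs where the ON condition holds.
Matching on a.player_id = b.player_id. A NULL in a compared column never satisfies the condition.
Matched pairs: 12.
Total: 12 rows.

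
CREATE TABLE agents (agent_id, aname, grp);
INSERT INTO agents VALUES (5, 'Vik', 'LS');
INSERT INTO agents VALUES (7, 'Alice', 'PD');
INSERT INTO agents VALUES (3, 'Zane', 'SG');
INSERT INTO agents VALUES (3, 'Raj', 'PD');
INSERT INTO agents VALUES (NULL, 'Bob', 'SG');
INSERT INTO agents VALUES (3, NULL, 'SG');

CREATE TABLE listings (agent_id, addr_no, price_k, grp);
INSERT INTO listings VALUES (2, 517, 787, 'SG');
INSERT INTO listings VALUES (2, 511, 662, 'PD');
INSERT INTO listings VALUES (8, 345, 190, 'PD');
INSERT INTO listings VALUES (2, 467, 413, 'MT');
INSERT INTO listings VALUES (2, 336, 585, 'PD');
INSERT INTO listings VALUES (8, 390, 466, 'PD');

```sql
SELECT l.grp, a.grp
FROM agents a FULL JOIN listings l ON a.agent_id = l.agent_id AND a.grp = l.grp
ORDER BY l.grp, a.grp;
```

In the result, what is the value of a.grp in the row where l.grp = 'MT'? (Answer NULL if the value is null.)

FULL OUTER JOIN keeps every row from both sides; unmatched rows get NULL for the other side's columns.
Matching on a.agent_id = l.agent_id AND a.grp = l.grp. A NULL in a compared column never satisfies the condition.
Matched pairs: 0; unmatched a rows kept: 6; unmatched l rows kept: 6.

NULL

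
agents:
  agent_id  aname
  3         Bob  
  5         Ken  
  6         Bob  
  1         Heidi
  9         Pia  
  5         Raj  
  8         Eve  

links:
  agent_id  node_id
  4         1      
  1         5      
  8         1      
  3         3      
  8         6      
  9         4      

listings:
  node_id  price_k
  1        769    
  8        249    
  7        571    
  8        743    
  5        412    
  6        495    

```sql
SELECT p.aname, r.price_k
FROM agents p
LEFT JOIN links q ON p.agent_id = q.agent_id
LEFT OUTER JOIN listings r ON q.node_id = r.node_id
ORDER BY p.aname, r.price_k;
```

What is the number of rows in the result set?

8

Step 1 — p LEFT JOIN q on agent_id → 8 row(s).
Then LEFT JOIN `listings r` on node_id: each of those 8 rows is kept; rows whose q.node_id has no match in r get NULL for r's columns.
Result: 8 row(s).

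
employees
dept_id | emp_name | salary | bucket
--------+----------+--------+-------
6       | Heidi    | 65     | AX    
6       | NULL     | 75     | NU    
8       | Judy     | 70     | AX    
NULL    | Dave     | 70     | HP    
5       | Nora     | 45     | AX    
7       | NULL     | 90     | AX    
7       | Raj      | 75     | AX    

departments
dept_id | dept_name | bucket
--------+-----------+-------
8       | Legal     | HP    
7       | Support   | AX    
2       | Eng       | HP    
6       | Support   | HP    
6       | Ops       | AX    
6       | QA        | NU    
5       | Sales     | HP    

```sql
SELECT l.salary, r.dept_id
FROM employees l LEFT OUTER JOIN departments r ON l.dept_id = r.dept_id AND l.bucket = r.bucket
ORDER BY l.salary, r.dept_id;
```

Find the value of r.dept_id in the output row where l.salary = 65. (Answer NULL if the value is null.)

6

LEFT JOIN keeps every row from `employees`; unmatched rows get NULL for `departments`'s columns.
Matching on l.dept_id = r.dept_id AND l.bucket = r.bucket. A NULL in a compared column never satisfies the condition.
Matched pairs: 4; unmatched l rows kept: 3.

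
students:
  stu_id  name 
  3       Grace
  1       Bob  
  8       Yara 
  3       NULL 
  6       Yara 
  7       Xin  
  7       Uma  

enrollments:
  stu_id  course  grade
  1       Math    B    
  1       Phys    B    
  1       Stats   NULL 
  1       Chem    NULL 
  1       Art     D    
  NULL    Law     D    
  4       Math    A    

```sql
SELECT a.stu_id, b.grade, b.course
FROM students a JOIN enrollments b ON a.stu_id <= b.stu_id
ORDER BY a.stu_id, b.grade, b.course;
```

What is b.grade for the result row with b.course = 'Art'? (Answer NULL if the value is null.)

INNER JOIN keeps only pairs where the ON condition holds.
Matching on a.stu_id <= b.stu_id. A NULL in a compared column never satisfies the condition.
- a (stu_id=3) pairs with 1 row(s) of b.
- a (stu_id=1) pairs with 6 row(s) of b.
- a (stu_id=8) has no partner → excluded.
- a (stu_id=3) pairs with 1 row(s) of b.
- a (stu_id=6) has no partner → excluded.
- a (stu_id=7) has no partner → excluded.
- a (stu_id=7) has no partner → excluded.

D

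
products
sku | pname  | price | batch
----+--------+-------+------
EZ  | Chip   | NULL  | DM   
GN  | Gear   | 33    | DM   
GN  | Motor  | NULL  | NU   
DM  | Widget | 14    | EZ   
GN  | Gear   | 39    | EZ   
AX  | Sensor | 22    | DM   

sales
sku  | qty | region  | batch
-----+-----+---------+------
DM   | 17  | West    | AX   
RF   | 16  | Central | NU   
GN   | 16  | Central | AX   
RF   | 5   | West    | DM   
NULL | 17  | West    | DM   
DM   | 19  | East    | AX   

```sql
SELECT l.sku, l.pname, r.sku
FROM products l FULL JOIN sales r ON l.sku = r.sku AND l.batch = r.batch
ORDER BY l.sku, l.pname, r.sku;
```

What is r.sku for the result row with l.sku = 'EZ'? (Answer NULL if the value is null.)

FULL OUTER JOIN keeps every row from both sides; unmatched rows get NULL for the other side's columns.
Matching on l.sku = r.sku AND l.batch = r.batch. A NULL in a compared column never satisfies the condition.
- l row (sku=EZ, batch=DM): no match → kept, r columns NULL.
- l row (sku=GN, batch=DM): no match → kept, r columns NULL.
- l row (sku=GN, batch=NU): no match → kept, r columns NULL.
- l row (sku=DM, batch=EZ): no match → kept, r columns NULL.
- l row (sku=GN, batch=EZ): no match → kept, r columns NULL.
- l row (sku=AX, batch=DM): no match → kept, r columns NULL.
- 6 row(s) from r found no l partner → padded with NULL.

NULL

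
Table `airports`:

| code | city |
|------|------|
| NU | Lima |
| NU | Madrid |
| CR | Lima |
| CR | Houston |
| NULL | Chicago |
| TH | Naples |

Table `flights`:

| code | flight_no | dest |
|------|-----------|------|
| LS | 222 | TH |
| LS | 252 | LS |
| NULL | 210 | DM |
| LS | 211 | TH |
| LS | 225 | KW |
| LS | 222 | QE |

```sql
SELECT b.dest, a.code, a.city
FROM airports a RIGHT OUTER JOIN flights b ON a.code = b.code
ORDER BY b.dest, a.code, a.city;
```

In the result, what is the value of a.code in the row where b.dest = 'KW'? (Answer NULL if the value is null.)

NULL

RIGHT JOIN keeps every row from `flights`; unmatched rows get NULL for `airports`'s columns.
Matching on a.code = b.code. A NULL in a compared column never satisfies the condition.
- code=NU: no matching b row.
- code=NU: no matching b row.
- code=CR: no matching b row.
- code=CR: no matching b row.
- code=NULL: no matching b row.
- code=TH: no matching b row.
- 6 b row(s) had no a match → kept, a columns NULL.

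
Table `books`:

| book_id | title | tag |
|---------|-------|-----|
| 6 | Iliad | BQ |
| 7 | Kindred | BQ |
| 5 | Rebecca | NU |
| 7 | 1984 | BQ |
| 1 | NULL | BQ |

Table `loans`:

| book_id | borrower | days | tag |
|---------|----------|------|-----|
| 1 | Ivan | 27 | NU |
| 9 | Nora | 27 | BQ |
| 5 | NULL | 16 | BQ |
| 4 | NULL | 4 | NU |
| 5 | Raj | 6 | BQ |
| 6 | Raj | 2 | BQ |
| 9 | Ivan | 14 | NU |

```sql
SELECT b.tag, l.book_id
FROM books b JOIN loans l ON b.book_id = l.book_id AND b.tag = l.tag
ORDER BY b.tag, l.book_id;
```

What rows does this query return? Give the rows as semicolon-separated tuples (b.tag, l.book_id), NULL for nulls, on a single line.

INNER JOIN keeps only pairs where the ON condition holds.
Matching on b.book_id = l.book_id AND b.tag = l.tag.
Matched pairs: 1.

(BQ, 6)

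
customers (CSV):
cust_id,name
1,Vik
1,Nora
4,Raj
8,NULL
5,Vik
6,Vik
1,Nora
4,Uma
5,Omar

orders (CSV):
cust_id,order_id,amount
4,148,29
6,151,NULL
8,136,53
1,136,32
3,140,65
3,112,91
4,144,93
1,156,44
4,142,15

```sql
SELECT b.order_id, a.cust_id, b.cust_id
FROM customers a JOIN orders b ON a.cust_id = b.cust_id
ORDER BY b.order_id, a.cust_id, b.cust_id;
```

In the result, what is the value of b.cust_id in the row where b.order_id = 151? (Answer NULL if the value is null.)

6

INNER JOIN keeps only pairs where the ON condition holds.
Matching on a.cust_id = b.cust_id.
- cust_id=1: 2 matching b row(s), so 2 row(s) emitted.
- cust_id=1: 2 matching b row(s), so 2 row(s) emitted.
- cust_id=4: 3 matching b row(s), so 3 row(s) emitted.
- cust_id=8: 1 matching b row(s), so 1 row(s) emitted.
- cust_id=5: no matching b row, dropped.
- cust_id=6: 1 matching b row(s), so 1 row(s) emitted.
- cust_id=1: 2 matching b row(s), so 2 row(s) emitted.
- cust_id=4: 3 matching b row(s), so 3 row(s) emitted.
- cust_id=5: no matching b row, dropped.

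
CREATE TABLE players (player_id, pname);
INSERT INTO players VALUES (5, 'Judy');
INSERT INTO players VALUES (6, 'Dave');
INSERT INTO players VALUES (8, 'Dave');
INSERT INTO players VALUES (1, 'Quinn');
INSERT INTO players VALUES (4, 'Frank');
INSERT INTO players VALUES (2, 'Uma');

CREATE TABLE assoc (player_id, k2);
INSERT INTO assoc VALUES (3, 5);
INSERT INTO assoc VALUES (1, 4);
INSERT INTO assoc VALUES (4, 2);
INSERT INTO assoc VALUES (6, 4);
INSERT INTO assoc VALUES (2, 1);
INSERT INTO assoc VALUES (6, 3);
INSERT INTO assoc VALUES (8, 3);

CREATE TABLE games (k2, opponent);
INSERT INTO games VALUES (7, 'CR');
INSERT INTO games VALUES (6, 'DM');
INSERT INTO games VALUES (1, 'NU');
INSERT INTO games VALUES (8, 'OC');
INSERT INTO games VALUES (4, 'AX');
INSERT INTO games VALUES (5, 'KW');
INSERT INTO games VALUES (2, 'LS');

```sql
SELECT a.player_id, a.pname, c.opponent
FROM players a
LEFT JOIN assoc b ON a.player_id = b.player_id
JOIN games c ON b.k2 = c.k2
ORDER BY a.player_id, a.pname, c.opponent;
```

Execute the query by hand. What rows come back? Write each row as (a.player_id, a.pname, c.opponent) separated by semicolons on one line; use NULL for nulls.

(1, Quinn, AX); (2, Uma, NU); (4, Frank, LS); (6, Dave, AX)

Joins associate left-to-right: players LEFT JOIN assoc on player_id gives 7 intermediate row(s).
Then INNER JOIN `games c` on k2: keep only rows whose b.k2 appears in c.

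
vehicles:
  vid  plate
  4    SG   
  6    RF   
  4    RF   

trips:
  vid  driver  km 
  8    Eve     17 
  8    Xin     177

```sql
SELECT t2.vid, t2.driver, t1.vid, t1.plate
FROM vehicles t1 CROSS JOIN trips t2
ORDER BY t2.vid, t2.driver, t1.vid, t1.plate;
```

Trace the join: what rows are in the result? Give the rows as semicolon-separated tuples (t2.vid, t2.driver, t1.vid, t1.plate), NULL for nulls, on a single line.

CROSS JOIN pairs every row of `vehicles` with every row of `trips`: 3 × 2 = 6 rows.
After projecting and ordering:
t2.vid | t2.driver | t1.vid | t1.plate
8 | Eve | 4 | RF
8 | Eve | 4 | SG
8 | Eve | 6 | RF
8 | Xin | 4 | RF
8 | Xin | 4 | SG
8 | Xin | 6 | RF

(8, Eve, 4, RF); (8, Eve, 4, SG); (8, Eve, 6, RF); (8, Xin, 4, RF); (8, Xin, 4, SG); (8, Xin, 6, RF)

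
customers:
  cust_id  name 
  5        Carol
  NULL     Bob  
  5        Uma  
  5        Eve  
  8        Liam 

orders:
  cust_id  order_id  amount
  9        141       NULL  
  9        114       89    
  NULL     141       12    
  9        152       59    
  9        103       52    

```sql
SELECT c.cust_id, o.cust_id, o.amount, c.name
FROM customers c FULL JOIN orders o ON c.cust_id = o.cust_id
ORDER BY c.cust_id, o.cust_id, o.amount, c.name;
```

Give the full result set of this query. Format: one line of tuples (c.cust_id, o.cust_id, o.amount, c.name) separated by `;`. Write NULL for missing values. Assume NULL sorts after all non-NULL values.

(5, NULL, NULL, Carol); (5, NULL, NULL, Eve); (5, NULL, NULL, Uma); (8, NULL, NULL, Liam); (NULL, 9, 52, NULL); (NULL, 9, 59, NULL); (NULL, 9, 89, NULL); (NULL, 9, NULL, NULL); (NULL, NULL, 12, NULL); (NULL, NULL, NULL, Bob)

FULL OUTER JOIN keeps every row from both sides; unmatched rows get NULL for the other side's columns.
Matching on c.cust_id = o.cust_id. A NULL in a compared column never satisfies the condition.
Matched pairs: 0; unmatched c rows kept: 5; unmatched o rows kept: 5.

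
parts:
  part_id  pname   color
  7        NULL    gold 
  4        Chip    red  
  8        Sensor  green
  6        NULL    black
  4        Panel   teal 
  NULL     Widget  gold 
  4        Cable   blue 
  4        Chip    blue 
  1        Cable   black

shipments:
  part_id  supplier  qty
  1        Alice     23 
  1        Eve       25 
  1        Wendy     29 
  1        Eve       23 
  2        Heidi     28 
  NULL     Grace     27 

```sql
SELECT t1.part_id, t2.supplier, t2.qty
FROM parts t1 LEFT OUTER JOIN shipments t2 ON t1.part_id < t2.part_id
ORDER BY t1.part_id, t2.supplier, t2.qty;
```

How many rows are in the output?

9

LEFT JOIN keeps every row from `parts`; unmatched rows get NULL for `shipments`'s columns.
Matching on t1.part_id < t2.part_id. A NULL in a compared column never satisfies the condition.
Matched pairs: 1; unmatched t1 rows kept: 8.
Total: 1 matched + 8 padded = 9 rows.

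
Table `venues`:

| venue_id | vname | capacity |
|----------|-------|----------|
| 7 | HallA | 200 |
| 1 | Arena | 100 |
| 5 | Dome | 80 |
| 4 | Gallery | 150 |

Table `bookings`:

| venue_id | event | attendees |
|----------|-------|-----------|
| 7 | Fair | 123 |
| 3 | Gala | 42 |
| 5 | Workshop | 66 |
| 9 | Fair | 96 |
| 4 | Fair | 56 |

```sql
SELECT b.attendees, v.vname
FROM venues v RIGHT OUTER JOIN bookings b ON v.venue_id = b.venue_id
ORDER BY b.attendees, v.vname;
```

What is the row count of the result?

RIGHT JOIN keeps every row from `bookings`; unmatched rows get NULL for `venues`'s columns.
Matching on v.venue_id = b.venue_id.
Matched pairs: 3; unmatched b rows kept: 2.
Total: 3 matched + 2 padded = 5 rows.

5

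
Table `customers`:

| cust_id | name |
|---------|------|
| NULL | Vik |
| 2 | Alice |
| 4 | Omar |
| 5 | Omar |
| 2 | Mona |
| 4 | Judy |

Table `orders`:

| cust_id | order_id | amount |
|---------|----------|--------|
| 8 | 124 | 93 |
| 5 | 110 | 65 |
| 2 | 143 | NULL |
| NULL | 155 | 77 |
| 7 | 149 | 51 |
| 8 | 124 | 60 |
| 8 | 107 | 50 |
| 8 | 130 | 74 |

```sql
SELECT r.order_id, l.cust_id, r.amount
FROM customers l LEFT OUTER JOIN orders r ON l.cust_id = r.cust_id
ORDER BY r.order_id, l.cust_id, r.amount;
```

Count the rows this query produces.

6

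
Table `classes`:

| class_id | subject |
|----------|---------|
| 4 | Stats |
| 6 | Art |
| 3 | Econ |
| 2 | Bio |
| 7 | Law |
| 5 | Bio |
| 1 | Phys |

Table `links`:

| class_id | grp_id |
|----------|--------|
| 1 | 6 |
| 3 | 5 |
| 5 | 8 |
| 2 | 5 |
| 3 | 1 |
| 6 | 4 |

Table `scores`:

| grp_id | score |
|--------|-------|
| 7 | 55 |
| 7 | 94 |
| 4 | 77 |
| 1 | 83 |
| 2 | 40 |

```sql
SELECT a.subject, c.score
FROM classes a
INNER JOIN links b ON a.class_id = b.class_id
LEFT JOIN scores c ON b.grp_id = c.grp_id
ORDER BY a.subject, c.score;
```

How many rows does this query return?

Joins associate left-to-right: classes INNER JOIN links on class_id gives 6 intermediate row(s).
Then LEFT JOIN `scores c` on grp_id: each of those 6 rows is kept; rows whose b.grp_id has no match in c get NULL for c's columns.
Result: 6 row(s).

6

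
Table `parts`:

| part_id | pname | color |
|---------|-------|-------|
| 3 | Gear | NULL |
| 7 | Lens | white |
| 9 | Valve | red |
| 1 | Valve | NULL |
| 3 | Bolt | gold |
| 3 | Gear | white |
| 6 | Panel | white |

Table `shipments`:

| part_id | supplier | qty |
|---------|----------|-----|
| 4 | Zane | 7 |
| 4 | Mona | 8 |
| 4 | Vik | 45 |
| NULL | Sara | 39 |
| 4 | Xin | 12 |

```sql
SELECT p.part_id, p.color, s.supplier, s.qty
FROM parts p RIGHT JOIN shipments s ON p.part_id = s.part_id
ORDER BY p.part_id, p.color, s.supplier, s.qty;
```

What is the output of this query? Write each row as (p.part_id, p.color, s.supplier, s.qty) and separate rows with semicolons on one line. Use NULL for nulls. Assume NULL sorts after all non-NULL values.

RIGHT JOIN keeps every row from `shipments`; unmatched rows get NULL for `parts`'s columns.
Matching on p.part_id = s.part_id. A NULL in a compared column never satisfies the condition.
Matched pairs: 0; unmatched s rows kept: 5.

(NULL, NULL, Mona, 8); (NULL, NULL, Sara, 39); (NULL, NULL, Vik, 45); (NULL, NULL, Xin, 12); (NULL, NULL, Zane, 7)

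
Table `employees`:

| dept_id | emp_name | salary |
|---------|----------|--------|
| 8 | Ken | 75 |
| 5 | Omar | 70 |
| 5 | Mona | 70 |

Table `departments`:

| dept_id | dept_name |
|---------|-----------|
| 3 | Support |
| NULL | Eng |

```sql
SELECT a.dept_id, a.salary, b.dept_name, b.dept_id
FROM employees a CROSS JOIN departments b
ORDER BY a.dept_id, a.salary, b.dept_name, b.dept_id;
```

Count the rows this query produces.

6

CROSS JOIN pairs every row of `employees` with every row of `departments`: 3 × 2 = 6 rows.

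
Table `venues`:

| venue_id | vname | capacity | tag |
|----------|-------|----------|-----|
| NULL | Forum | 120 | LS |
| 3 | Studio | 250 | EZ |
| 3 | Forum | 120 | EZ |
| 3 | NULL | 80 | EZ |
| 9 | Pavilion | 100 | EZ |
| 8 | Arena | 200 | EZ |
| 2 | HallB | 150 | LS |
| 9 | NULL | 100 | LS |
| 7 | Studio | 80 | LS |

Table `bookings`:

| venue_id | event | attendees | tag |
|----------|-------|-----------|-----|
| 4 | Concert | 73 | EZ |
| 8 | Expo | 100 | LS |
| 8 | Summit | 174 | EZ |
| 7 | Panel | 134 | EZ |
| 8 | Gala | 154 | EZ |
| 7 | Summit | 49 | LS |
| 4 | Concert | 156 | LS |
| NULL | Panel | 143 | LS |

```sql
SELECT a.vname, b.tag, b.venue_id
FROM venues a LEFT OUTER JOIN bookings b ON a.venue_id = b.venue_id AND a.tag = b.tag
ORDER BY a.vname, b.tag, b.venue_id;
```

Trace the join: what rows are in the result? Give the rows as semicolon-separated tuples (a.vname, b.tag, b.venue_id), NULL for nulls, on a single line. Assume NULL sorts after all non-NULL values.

(Arena, EZ, 8); (Arena, EZ, 8); (Forum, NULL, NULL); (Forum, NULL, NULL); (HallB, NULL, NULL); (Pavilion, NULL, NULL); (Studio, LS, 7); (Studio, NULL, NULL); (NULL, NULL, NULL); (NULL, NULL, NULL)

LEFT JOIN keeps every row from `venues`; unmatched rows get NULL for `bookings`'s columns.
Matching on a.venue_id = b.venue_id AND a.tag = b.tag. A NULL in a compared column never satisfies the condition.
- a (venue_id=NULL, tag=LS) has no partner → padded with NULL.
- a (venue_id=3, tag=EZ) has no partner → padded with NULL.
- a (venue_id=3, tag=EZ) has no partner → padded with NULL.
- a (venue_id=3, tag=EZ) has no partner → padded with NULL.
- a (venue_id=9, tag=EZ) has no partner → padded with NULL.
- a (venue_id=8, tag=EZ) pairs with 2 row(s) of b.
- a (venue_id=2, tag=LS) has no partner → padded with NULL.
- a (venue_id=9, tag=LS) has no partner → padded with NULL.
- a (venue_id=7, tag=LS) pairs with 1 row(s) of b.
After projecting and ordering:
a.vname | b.tag | b.venue_id
Arena | EZ | 8
Arena | EZ | 8
Forum | NULL | NULL
Forum | NULL | NULL
HallB | NULL | NULL
Pavilion | NULL | NULL
Studio | LS | 7
Studio | NULL | NULL
NULL | NULL | NULL
NULL | NULL | NULL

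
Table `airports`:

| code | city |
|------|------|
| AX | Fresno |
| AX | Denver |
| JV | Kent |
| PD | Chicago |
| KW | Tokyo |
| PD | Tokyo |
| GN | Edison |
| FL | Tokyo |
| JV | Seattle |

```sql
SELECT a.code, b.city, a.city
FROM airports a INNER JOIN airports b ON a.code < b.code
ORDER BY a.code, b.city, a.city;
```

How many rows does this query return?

33

INNER JOIN keeps only pairs where the ON condition holds.
Matching on a.code < b.code.
- code=AX: 7 matching b row(s), so 7 row(s) emitted.
- code=AX: 7 matching b row(s), so 7 row(s) emitted.
- code=JV: 3 matching b row(s), so 3 row(s) emitted.
- code=PD: no matching b row, dropped.
- code=KW: 2 matching b row(s), so 2 row(s) emitted.
- code=PD: no matching b row, dropped.
- code=GN: 5 matching b row(s), so 5 row(s) emitted.
- code=FL: 6 matching b row(s), so 6 row(s) emitted.
- code=JV: 3 matching b row(s), so 3 row(s) emitted.
Total: 33 rows.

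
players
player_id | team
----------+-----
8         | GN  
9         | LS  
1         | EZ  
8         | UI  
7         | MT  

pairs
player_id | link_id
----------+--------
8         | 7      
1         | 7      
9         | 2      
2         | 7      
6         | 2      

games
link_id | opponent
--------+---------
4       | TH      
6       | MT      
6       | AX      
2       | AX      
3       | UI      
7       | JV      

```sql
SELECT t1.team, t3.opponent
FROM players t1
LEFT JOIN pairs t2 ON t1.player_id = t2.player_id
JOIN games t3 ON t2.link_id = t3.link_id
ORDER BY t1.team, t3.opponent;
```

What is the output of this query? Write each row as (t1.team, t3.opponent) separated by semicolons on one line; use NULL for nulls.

Evaluate left to right. First `players t1 LEFT JOIN pairs t2` on player_id: 5 row(s).
Then INNER JOIN `games t3` on link_id: keep only rows whose t2.link_id appears in t3.

(EZ, JV); (GN, JV); (LS, AX); (UI, JV)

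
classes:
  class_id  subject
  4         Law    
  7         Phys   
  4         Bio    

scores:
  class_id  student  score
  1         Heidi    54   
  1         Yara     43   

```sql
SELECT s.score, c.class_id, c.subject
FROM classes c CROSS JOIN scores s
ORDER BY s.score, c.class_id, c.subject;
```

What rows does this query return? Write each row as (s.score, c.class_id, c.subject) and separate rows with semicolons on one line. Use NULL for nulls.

(43, 4, Bio); (43, 4, Law); (43, 7, Phys); (54, 4, Bio); (54, 4, Law); (54, 7, Phys)

CROSS JOIN pairs every row of `classes` with every row of `scores`: 3 × 2 = 6 rows.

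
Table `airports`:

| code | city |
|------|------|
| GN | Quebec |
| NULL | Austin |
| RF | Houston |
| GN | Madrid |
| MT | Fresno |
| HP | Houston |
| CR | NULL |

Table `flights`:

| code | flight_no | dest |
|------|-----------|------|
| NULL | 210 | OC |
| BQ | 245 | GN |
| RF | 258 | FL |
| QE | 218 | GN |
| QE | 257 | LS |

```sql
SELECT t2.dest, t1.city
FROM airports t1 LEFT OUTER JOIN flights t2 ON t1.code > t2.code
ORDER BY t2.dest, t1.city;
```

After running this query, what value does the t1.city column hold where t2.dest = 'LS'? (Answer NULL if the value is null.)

LEFT JOIN keeps every row from `airports`; unmatched rows get NULL for `flights`'s columns.
Matching on t1.code > t2.code. A NULL in a compared column never satisfies the condition.
- code=GN: 1 matching t2 row(s), so 1 row(s) emitted.
- code=NULL: no t2 row matches, row kept with t2 columns NULL.
- code=RF: 3 matching t2 row(s), so 3 row(s) emitted.
- code=GN: 1 matching t2 row(s), so 1 row(s) emitted.
- code=MT: 1 matching t2 row(s), so 1 row(s) emitted.
- code=HP: 1 matching t2 row(s), so 1 row(s) emitted.
- code=CR: 1 matching t2 row(s), so 1 row(s) emitted.

Houston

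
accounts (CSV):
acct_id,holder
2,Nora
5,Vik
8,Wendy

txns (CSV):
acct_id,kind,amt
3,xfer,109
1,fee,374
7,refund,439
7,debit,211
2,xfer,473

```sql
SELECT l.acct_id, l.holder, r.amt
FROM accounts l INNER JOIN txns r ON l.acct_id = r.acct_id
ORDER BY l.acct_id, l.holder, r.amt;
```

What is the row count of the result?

1

INNER JOIN keeps only pairs where the ON condition holds.
Matching on l.acct_id = r.acct_id.
- l[0] acct_id=2 → 1 match(es) in r → 1 row(s).
- l[1] acct_id=5 → no match; dropped.
- l[2] acct_id=8 → no match; dropped.
Total: 1 rows.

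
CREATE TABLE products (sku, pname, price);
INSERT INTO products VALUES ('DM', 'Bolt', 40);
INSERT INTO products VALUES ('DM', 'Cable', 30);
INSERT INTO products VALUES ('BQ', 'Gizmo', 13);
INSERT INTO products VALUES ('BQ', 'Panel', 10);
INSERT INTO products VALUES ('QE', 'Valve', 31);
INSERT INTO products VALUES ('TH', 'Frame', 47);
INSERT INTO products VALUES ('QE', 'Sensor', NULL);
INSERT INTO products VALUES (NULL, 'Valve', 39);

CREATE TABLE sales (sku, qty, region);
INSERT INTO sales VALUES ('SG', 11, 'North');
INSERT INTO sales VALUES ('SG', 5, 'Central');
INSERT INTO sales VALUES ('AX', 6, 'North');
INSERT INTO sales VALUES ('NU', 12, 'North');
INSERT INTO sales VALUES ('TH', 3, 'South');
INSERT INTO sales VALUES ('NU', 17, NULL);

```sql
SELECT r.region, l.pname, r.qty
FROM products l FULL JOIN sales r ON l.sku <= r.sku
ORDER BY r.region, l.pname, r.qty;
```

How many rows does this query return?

FULL OUTER JOIN keeps every row from both sides; unmatched rows get NULL for the other side's columns.
Matching on l.sku <= r.sku. A NULL in a compared column never satisfies the condition.
Matched pairs: 27; unmatched l rows kept: 1; unmatched r rows kept: 1.
Total: 27 matched + 2 padded = 29 rows.

29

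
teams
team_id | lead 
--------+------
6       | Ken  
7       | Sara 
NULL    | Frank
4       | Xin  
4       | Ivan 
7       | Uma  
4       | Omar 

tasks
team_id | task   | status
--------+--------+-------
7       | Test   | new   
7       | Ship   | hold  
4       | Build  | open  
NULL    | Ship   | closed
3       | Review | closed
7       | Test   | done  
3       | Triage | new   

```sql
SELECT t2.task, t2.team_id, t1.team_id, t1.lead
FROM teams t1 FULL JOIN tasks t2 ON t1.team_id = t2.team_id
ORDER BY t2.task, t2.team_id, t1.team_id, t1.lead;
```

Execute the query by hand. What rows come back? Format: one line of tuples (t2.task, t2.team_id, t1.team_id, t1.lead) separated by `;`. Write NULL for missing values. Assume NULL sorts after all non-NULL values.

(Build, 4, 4, Ivan); (Build, 4, 4, Omar); (Build, 4, 4, Xin); (Review, 3, NULL, NULL); (Ship, 7, 7, Sara); (Ship, 7, 7, Uma); (Ship, NULL, NULL, NULL); (Test, 7, 7, Sara); (Test, 7, 7, Sara); (Test, 7, 7, Uma); (Test, 7, 7, Uma); (Triage, 3, NULL, NULL); (NULL, NULL, 6, Ken); (NULL, NULL, NULL, Frank)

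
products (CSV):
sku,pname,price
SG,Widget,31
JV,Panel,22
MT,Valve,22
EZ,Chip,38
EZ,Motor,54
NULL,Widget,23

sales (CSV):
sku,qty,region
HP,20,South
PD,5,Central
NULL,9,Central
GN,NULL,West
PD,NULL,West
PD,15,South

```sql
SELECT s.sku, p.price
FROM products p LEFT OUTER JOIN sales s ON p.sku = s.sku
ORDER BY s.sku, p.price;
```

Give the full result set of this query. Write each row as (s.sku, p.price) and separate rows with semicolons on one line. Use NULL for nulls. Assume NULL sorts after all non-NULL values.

(NULL, 22); (NULL, 22); (NULL, 23); (NULL, 31); (NULL, 38); (NULL, 54)

LEFT JOIN keeps every row from `products`; unmatched rows get NULL for `sales`'s columns.
Matching on p.sku = s.sku. A NULL in a compared column never satisfies the condition.
- sku=SG: no s row matches, row kept with s columns NULL.
- sku=JV: no s row matches, row kept with s columns NULL.
- sku=MT: no s row matches, row kept with s columns NULL.
- sku=EZ: no s row matches, row kept with s columns NULL.
- sku=EZ: no s row matches, row kept with s columns NULL.
- sku=NULL: no s row matches, row kept with s columns NULL.
After projecting and ordering:
s.sku | p.price
NULL | 22
NULL | 22
NULL | 23
NULL | 31
NULL | 38
NULL | 54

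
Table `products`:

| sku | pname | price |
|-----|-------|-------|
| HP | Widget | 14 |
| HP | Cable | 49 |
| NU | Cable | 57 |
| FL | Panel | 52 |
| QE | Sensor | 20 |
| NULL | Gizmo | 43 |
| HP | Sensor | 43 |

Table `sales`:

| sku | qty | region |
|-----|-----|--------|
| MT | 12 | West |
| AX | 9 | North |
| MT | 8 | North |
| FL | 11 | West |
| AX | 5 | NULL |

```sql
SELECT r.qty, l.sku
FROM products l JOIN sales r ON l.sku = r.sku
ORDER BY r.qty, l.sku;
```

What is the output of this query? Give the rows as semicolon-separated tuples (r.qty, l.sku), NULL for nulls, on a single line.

(11, FL)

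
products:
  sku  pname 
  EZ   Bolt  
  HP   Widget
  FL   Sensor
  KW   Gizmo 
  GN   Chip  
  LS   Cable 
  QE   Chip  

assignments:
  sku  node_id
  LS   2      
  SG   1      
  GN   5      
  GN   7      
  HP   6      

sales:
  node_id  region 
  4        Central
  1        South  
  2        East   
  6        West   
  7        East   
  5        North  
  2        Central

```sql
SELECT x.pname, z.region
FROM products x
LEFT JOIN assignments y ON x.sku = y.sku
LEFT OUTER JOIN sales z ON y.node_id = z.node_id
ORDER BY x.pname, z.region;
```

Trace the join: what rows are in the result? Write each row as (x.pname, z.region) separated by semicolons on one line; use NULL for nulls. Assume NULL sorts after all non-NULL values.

(Bolt, NULL); (Cable, Central); (Cable, East); (Chip, East); (Chip, North); (Chip, NULL); (Gizmo, NULL); (Sensor, NULL); (Widget, West)

Joins associate left-to-right: products LEFT JOIN assignments on sku gives 8 intermediate row(s).
Then LEFT JOIN `sales z` on node_id: each of those 8 rows is kept; rows whose y.node_id has no match in z get NULL for z's columns.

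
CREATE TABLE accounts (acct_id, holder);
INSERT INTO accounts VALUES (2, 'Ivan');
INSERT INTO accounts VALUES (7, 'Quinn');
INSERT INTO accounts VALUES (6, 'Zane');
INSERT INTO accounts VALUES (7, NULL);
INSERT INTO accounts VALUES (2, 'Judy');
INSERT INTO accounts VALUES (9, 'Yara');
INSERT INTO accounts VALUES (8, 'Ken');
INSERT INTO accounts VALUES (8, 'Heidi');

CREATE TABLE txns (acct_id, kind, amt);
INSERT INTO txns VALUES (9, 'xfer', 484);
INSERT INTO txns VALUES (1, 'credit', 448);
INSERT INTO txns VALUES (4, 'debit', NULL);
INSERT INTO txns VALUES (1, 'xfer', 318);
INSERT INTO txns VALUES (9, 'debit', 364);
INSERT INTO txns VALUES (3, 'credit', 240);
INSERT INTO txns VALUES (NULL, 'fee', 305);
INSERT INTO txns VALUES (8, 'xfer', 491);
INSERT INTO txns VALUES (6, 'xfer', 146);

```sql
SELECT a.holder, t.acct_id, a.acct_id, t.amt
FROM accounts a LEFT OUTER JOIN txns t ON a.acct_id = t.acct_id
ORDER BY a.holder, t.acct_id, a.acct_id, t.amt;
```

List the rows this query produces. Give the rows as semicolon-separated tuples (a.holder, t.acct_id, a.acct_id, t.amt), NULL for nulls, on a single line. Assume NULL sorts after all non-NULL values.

(Heidi, 8, 8, 491); (Ivan, NULL, 2, NULL); (Judy, NULL, 2, NULL); (Ken, 8, 8, 491); (Quinn, NULL, 7, NULL); (Yara, 9, 9, 364); (Yara, 9, 9, 484); (Zane, 6, 6, 146); (NULL, NULL, 7, NULL)

LEFT JOIN keeps every row from `accounts`; unmatched rows get NULL for `txns`'s columns.
Matching on a.acct_id = t.acct_id. A NULL in a compared column never satisfies the condition.
- a (acct_id=2) has no partner → padded with NULL.
- a (acct_id=7) has no partner → padded with NULL.
- a (acct_id=6) pairs with 1 row(s) of t.
- a (acct_id=7) has no partner → padded with NULL.
- a (acct_id=2) has no partner → padded with NULL.
- a (acct_id=9) pairs with 2 row(s) of t.
- a (acct_id=8) pairs with 1 row(s) of t.
- a (acct_id=8) pairs with 1 row(s) of t.
After projecting and ordering:
a.holder | t.acct_id | a.acct_id | t.amt
Heidi | 8 | 8 | 491
Ivan | NULL | 2 | NULL
Judy | NULL | 2 | NULL
Ken | 8 | 8 | 491
Quinn | NULL | 7 | NULL
Yara | 9 | 9 | 364
Yara | 9 | 9 | 484
Zane | 6 | 6 | 146
NULL | NULL | 7 | NULL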